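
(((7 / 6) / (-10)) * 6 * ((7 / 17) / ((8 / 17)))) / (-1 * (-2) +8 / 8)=-49 / 240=-0.20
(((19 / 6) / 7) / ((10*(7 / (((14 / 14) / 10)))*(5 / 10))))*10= 19 / 1470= 0.01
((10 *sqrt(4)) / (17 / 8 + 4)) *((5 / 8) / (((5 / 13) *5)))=52 / 49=1.06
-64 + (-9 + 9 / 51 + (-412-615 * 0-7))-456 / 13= -116445 / 221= -526.90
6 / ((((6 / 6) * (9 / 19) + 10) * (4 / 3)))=171 / 398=0.43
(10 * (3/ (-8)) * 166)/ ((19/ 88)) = -54780/ 19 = -2883.16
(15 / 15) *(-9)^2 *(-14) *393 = -445662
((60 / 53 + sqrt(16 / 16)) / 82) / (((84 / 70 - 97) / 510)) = -144075 / 1040867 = -0.14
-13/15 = -0.87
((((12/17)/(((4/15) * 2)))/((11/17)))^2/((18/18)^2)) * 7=14175/484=29.29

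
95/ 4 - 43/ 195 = 18353/ 780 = 23.53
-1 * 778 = -778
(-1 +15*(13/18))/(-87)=-59/522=-0.11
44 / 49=0.90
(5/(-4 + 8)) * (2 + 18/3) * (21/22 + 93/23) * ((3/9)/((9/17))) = 23885/759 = 31.47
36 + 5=41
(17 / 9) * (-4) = -68 / 9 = -7.56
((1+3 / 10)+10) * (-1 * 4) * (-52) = 11752 / 5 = 2350.40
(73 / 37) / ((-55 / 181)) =-13213 / 2035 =-6.49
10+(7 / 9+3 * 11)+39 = 82.78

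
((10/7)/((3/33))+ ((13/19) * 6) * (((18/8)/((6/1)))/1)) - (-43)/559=119859/6916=17.33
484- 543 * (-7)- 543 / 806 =3453167 / 806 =4284.33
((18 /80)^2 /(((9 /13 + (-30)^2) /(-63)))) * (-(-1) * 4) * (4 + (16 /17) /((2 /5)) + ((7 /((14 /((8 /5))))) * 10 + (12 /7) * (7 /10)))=-4872231 /22117000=-0.22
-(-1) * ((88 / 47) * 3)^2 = 69696 / 2209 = 31.55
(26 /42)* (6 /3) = 26 /21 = 1.24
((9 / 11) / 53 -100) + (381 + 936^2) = 510927800 / 583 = 876377.02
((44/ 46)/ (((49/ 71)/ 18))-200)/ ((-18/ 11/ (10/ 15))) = 2170124/ 30429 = 71.32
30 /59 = 0.51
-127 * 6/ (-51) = 254/ 17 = 14.94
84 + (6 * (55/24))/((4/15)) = 2169/16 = 135.56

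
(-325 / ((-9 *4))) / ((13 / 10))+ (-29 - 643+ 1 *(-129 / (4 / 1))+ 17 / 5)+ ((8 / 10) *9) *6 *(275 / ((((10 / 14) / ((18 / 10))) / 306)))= 329767621 / 36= 9160211.69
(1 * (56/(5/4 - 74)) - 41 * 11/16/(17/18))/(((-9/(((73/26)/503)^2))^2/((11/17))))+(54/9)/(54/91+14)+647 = 85662241288732927681524580495/132315055133256699785018496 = 647.41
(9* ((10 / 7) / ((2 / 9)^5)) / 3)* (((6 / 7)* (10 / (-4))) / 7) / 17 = -142.41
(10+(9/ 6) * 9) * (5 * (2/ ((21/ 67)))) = 749.76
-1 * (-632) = 632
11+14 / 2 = 18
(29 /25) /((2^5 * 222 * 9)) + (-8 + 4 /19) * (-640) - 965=4020.26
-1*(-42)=42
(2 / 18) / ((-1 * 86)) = -1 / 774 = -0.00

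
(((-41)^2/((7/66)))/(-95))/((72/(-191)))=3531781/7980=442.58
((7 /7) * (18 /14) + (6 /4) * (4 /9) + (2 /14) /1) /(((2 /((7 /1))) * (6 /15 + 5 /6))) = 220 /37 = 5.95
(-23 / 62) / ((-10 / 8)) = 46 / 155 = 0.30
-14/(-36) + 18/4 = 44/9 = 4.89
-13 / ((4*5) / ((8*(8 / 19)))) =-208 / 95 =-2.19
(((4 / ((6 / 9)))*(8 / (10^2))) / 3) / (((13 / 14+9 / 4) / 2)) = 0.10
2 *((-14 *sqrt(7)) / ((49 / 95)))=-380 *sqrt(7) / 7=-143.63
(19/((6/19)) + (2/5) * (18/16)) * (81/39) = 32733/260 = 125.90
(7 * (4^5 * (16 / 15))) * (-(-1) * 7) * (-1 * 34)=-27295744 / 15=-1819716.27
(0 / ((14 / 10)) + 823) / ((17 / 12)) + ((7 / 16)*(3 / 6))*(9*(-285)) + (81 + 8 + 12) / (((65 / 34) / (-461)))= -860490451 / 35360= -24335.14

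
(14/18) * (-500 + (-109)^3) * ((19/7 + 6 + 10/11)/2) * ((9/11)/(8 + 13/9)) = -8639882901/20570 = -420023.48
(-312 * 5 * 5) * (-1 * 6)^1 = 46800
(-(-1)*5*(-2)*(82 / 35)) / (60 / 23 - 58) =1886 / 4459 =0.42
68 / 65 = 1.05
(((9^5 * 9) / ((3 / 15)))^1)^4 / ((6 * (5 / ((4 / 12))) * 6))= 369289088318854212330375 / 4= 92322272079713553082593.75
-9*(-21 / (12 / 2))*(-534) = -16821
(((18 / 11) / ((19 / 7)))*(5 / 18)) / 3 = 35 / 627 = 0.06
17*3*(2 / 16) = 51 / 8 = 6.38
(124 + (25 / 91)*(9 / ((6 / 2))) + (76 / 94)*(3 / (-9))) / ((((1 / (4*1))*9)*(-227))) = -6392644 / 26213733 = -0.24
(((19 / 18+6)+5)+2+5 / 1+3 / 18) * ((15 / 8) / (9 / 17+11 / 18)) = 44115 / 1396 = 31.60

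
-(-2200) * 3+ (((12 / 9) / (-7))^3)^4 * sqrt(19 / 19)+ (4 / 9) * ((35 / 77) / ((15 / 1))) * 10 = 534043974849093777296 / 80914102625253051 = 6600.13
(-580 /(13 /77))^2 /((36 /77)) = 38394425300 /1521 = 25242883.17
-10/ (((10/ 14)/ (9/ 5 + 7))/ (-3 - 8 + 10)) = 616/ 5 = 123.20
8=8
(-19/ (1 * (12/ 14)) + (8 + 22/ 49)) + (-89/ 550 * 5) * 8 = -326479/ 16170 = -20.19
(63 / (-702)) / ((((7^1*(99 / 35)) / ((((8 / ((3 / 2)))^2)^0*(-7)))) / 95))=23275 / 7722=3.01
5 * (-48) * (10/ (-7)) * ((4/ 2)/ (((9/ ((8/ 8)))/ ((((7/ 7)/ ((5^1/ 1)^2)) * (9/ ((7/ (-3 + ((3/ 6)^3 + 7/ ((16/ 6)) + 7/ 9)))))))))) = 304/ 147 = 2.07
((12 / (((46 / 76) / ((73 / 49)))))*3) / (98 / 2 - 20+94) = 33288 / 46207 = 0.72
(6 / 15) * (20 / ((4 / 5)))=10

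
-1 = -1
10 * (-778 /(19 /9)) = -70020 /19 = -3685.26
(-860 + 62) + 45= -753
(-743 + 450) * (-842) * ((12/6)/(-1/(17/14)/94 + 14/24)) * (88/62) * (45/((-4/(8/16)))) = -1170881478360/170779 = -6856120.94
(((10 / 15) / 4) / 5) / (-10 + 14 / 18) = -3 / 830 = -0.00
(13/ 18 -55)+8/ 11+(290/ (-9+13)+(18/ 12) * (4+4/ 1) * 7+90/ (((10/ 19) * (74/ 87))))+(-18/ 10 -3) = 10959331/ 36630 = 299.19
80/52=20/13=1.54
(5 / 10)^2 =1 / 4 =0.25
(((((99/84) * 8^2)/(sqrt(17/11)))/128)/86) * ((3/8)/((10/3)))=297 * sqrt(187)/6549760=0.00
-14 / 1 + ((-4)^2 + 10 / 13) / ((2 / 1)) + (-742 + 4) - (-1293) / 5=-31526 / 65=-485.02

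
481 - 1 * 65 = 416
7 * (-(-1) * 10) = 70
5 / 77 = 0.06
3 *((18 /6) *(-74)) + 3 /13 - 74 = -9617 /13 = -739.77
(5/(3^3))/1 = 5/27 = 0.19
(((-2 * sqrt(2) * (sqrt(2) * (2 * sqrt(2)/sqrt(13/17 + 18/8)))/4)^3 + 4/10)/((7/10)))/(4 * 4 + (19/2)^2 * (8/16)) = 32/3423 - 34816 * sqrt(6970)/28770315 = -0.09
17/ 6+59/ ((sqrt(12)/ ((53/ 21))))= 45.82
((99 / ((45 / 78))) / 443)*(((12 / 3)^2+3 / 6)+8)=9.49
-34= -34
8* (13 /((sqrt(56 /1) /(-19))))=-494* sqrt(14) /7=-264.05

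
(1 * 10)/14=5/7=0.71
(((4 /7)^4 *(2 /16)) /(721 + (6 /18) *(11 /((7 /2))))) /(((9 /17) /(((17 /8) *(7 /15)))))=1156 /33434415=0.00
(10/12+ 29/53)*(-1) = -439/318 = -1.38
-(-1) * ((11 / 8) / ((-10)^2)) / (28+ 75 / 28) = 77 / 171800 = 0.00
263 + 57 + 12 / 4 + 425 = 748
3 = 3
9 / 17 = 0.53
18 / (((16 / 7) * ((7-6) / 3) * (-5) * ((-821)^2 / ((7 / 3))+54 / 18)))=-441 / 26961920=-0.00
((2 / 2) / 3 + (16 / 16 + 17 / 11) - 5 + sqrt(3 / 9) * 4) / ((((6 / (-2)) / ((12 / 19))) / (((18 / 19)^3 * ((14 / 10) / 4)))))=190512 / 1433531 - 54432 * sqrt(3) / 651605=-0.01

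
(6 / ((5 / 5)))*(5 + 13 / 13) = 36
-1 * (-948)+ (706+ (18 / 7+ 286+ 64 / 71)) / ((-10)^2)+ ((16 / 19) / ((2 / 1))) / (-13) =235187177 / 245518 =957.92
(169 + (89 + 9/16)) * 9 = 37233/16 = 2327.06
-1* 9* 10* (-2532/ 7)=227880/ 7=32554.29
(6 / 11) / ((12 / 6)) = 3 / 11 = 0.27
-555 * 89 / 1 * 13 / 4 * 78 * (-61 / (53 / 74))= 56522649105 / 53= 1066465077.45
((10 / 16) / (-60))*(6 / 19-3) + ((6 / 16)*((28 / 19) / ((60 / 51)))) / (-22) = 221 / 33440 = 0.01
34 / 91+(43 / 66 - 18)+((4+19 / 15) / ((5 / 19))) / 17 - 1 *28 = -37265191 / 850850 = -43.80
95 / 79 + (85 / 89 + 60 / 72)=126175 / 42186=2.99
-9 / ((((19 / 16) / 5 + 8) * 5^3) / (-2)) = 288 / 16475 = 0.02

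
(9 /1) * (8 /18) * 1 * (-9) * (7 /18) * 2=-28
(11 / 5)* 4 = 44 / 5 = 8.80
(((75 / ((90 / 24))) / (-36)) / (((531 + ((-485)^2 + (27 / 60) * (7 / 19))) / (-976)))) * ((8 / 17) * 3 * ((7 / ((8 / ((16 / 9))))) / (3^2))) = 207692800 / 370085313933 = 0.00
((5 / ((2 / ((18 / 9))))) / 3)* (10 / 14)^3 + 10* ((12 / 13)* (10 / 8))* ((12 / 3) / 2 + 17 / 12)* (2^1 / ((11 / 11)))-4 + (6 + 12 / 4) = 1129735 / 13377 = 84.45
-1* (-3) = 3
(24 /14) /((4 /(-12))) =-36 /7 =-5.14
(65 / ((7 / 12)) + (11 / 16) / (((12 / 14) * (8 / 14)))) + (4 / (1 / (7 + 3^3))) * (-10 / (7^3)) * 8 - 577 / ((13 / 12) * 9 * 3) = 315323611 / 5136768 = 61.39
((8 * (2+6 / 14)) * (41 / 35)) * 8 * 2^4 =713728 / 245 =2913.18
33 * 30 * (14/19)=13860/19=729.47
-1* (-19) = 19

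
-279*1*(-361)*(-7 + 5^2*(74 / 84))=21184563 / 14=1513183.07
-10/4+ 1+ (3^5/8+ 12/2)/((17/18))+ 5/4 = 1301/34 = 38.26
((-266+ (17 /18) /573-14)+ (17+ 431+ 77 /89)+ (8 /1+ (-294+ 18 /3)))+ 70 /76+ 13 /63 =-6715127905 /61043409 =-110.01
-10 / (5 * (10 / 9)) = -9 / 5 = -1.80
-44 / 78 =-22 / 39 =-0.56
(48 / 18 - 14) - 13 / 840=-9533 / 840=-11.35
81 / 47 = 1.72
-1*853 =-853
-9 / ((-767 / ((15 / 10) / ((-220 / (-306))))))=0.02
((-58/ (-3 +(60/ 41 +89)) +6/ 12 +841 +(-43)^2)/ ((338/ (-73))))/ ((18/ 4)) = -704140115/ 5454306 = -129.10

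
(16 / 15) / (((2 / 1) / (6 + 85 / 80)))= 113 / 30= 3.77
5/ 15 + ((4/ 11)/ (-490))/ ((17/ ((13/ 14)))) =320666/ 962115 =0.33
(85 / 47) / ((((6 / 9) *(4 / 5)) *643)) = 1275 / 241768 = 0.01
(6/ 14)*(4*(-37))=-444/ 7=-63.43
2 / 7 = 0.29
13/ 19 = 0.68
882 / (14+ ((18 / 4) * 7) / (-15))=1260 / 17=74.12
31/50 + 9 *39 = 17581/50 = 351.62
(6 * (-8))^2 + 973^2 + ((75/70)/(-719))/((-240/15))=152847458863/161056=949033.00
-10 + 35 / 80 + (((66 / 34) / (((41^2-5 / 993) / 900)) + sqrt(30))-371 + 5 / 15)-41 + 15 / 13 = -168635052383 / 402435696 + sqrt(30) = -413.56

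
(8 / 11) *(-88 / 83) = -64 / 83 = -0.77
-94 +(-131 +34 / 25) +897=673.36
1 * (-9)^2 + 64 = 145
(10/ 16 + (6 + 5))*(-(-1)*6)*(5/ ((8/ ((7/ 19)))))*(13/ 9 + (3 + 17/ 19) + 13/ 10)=2463601/ 23104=106.63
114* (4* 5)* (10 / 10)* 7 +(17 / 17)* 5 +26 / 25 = 399151 / 25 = 15966.04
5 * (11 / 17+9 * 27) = 20710 / 17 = 1218.24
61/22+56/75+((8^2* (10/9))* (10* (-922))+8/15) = -3245419939/4950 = -655640.39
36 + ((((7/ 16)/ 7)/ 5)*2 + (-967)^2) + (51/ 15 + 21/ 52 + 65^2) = 488463991/ 520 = 939353.83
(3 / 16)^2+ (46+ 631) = 677.04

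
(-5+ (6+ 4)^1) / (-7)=-5 / 7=-0.71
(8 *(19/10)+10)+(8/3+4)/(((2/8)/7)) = 3178/15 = 211.87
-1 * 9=-9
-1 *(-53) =53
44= 44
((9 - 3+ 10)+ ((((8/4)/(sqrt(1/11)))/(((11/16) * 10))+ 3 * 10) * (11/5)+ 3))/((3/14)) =224 * sqrt(11)/75+ 1190/3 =406.57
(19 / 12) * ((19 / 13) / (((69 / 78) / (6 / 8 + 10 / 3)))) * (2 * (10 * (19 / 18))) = 1680455 / 7452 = 225.50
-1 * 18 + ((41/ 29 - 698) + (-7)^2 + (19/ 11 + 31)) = -201882/ 319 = -632.86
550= 550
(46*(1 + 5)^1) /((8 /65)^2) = 291525 /16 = 18220.31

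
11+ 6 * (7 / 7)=17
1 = 1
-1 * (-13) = 13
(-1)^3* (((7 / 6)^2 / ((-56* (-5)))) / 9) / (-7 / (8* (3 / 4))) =1 / 2160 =0.00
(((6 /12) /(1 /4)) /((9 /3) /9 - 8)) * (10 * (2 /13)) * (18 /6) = -1.20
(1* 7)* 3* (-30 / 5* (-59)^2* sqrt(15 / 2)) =-219303* sqrt(30) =-1201172.00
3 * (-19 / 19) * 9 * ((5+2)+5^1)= -324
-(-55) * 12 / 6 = 110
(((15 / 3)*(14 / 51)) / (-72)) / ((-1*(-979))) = -0.00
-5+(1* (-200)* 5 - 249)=-1254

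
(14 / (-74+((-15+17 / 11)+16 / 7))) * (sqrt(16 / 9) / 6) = -0.04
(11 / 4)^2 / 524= 121 / 8384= 0.01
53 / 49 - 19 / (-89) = 5648 / 4361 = 1.30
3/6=1/2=0.50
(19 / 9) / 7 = 0.30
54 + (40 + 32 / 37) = 3510 / 37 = 94.86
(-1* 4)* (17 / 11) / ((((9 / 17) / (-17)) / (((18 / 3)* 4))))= 157216 / 33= 4764.12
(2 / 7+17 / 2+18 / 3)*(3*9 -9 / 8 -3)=37881 / 112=338.22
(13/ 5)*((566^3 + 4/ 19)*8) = 358291276512/ 95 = 3771487121.18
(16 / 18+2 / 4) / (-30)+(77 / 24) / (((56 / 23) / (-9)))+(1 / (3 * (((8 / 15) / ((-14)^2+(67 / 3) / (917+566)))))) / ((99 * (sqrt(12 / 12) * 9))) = -2985583301 / 253699776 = -11.77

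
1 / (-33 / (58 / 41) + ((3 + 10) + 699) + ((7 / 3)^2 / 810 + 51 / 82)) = 8667810 / 5974730851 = 0.00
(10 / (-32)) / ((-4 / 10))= 25 / 32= 0.78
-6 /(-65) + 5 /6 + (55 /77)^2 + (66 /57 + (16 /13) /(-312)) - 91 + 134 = 215191583 /4720170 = 45.59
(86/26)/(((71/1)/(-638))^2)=17502892/65533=267.09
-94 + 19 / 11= -1015 / 11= -92.27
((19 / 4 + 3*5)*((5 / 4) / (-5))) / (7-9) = 79 / 32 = 2.47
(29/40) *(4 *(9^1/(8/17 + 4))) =4437/760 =5.84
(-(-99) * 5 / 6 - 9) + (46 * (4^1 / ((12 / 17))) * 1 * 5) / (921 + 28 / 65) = 26921113 / 359358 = 74.91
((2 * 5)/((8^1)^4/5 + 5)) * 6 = 300/4121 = 0.07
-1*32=-32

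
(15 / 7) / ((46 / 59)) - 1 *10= -2335 / 322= -7.25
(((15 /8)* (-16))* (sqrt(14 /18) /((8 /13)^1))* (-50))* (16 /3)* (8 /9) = 104000* sqrt(7) /27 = 10191.04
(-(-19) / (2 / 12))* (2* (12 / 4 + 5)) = 1824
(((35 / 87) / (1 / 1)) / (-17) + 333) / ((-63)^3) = -492472 / 369819513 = -0.00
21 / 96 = 7 / 32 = 0.22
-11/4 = -2.75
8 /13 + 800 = 10408 /13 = 800.62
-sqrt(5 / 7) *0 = 0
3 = 3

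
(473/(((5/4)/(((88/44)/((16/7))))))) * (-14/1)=-23177/5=-4635.40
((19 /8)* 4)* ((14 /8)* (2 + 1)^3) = 3591 /8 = 448.88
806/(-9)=-806/9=-89.56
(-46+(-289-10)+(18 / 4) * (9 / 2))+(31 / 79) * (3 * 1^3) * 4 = -101133 / 316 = -320.04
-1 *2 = -2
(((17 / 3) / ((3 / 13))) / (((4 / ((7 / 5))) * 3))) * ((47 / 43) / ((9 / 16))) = 290836 / 52245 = 5.57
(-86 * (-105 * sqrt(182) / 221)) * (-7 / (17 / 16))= -1011360 * sqrt(182) / 3757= -3631.62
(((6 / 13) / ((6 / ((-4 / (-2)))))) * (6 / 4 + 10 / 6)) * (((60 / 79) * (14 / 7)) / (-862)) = -380 / 442637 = -0.00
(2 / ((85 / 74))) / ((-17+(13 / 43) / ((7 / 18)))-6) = -44548 / 568565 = -0.08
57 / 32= 1.78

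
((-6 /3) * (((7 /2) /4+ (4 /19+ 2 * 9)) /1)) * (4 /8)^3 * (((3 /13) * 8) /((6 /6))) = -8703 /988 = -8.81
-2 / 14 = -1 / 7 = -0.14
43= 43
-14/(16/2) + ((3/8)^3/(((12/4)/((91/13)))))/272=-243649/139264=-1.75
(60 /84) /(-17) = -5 /119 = -0.04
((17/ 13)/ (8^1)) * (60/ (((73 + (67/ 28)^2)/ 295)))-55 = -14642315/ 802373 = -18.25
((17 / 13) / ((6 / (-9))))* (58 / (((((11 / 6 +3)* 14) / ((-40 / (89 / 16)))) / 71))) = 6952320 / 8099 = 858.42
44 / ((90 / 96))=704 / 15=46.93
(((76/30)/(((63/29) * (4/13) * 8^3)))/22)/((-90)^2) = 7163/172440576000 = 0.00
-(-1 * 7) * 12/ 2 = 42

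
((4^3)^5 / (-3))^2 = 1152921504606846976 / 9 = 128102389400760775.11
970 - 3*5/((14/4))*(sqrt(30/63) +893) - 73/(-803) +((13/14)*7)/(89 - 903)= -32559055/11396 - 10*sqrt(210)/49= -2860.02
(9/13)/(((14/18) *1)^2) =729/637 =1.14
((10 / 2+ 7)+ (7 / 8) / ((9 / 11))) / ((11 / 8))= 941 / 99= 9.51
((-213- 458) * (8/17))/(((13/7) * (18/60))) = -375760/663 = -566.76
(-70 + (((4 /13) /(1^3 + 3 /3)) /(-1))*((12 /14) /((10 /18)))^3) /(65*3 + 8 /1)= -39331178 /113147125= -0.35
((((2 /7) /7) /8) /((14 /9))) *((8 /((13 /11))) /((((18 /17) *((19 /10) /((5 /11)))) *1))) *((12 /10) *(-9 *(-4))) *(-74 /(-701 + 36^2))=-15984 /593047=-0.03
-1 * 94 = -94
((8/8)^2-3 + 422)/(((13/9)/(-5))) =-18900/13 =-1453.85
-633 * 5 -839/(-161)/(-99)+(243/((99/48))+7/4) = -3045.48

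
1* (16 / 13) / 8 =0.15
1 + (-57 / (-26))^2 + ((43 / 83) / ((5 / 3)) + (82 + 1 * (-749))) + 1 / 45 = -1668580801 / 2524860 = -660.86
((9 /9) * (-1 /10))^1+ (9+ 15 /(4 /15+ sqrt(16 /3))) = 1125 * sqrt(3) /296+ 12047 /1480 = 14.72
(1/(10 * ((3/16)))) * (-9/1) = -24/5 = -4.80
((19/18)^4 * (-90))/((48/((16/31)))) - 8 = -4990613/542376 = -9.20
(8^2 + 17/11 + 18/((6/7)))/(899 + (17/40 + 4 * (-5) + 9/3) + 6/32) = 10880/110957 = 0.10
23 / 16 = 1.44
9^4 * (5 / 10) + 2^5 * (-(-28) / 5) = 34597 / 10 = 3459.70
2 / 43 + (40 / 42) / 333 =14846 / 300699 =0.05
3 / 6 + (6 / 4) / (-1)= -1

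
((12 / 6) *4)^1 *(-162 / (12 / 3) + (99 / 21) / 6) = -2224 / 7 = -317.71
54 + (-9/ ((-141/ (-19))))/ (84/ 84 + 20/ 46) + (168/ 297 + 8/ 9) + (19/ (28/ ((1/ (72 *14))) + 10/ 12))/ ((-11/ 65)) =4780882047/ 87553433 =54.61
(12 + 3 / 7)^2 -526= -18205 / 49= -371.53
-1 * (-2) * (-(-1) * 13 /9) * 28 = 80.89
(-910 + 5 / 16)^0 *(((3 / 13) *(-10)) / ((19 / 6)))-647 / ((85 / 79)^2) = -998668469 / 1784575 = -559.61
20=20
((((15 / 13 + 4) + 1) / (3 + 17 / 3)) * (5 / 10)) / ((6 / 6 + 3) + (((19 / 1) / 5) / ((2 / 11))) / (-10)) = 6000 / 32279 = 0.19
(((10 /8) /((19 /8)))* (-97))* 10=-9700 /19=-510.53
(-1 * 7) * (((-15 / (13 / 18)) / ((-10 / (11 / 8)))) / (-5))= 2079 / 520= 4.00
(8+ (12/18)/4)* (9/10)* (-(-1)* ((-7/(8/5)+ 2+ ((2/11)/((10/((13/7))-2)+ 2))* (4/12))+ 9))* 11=429233/800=536.54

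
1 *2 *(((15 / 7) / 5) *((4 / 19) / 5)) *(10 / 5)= 48 / 665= 0.07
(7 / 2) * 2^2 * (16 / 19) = 224 / 19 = 11.79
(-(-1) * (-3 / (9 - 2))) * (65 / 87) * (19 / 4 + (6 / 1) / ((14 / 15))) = -20345 / 5684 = -3.58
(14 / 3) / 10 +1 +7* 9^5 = 6200167 / 15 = 413344.47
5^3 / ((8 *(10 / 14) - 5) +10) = 35 / 3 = 11.67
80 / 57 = 1.40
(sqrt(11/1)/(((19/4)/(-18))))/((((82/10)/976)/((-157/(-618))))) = -9193920*sqrt(11)/80237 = -380.03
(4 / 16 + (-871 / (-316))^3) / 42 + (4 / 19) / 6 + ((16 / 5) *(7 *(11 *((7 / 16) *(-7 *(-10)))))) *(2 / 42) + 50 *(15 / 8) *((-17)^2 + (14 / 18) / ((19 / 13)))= 230850627232887 / 8393495936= 27503.51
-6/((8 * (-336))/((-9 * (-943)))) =8487/448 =18.94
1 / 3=0.33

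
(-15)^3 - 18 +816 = -2577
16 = 16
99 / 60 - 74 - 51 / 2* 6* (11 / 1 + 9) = -62647 / 20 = -3132.35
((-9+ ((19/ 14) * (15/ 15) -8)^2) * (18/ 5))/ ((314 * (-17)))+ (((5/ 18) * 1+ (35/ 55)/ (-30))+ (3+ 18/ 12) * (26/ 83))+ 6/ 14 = 2618406047/ 1264267620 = 2.07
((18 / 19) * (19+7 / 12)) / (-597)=-235 / 7562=-0.03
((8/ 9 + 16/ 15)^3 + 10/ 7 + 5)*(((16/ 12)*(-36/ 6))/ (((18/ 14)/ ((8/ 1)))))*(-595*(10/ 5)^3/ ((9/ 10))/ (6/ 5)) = 3051070.37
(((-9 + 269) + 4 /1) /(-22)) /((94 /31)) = -186 /47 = -3.96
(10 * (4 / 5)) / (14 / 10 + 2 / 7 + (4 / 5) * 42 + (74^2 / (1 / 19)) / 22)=616 / 366871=0.00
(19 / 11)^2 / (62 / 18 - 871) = -3249 / 944768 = -0.00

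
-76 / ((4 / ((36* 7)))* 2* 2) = -1197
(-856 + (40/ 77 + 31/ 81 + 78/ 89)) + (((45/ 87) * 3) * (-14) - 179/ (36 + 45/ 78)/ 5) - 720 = -40745283468331/ 25514849745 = -1596.92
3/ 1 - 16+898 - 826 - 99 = -40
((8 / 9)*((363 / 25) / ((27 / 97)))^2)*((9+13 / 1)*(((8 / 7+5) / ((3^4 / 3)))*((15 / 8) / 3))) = 130318281874 / 17222625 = 7566.69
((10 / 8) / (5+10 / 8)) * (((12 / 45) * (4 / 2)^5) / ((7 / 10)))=256 / 105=2.44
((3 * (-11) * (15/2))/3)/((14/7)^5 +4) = -55/24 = -2.29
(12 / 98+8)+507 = 25241 / 49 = 515.12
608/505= 1.20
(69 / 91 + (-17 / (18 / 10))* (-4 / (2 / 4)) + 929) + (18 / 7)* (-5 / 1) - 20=796442 / 819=972.46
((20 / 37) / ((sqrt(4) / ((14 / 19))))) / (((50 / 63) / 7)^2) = 1361367 / 87875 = 15.49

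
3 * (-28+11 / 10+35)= 243 / 10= 24.30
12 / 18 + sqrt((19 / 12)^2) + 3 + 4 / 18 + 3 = 305 / 36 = 8.47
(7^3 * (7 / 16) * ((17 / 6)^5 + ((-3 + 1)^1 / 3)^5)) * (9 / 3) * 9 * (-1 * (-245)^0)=-739283.43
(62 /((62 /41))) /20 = 41 /20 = 2.05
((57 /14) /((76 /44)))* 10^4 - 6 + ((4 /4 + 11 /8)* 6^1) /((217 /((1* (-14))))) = 10226997 /434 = 23564.51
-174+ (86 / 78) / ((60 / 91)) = -31019 / 180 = -172.33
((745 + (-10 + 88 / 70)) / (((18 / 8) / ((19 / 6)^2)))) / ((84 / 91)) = 120933917 / 34020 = 3554.79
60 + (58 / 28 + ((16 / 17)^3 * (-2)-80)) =-1347851 / 68782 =-19.60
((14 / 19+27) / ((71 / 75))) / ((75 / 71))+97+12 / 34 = 40404 / 323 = 125.09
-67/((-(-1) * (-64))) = 67/64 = 1.05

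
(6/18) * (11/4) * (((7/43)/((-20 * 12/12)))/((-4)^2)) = -77/165120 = -0.00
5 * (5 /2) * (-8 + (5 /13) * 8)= -800 /13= -61.54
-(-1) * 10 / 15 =2 / 3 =0.67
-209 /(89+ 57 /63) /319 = -399 /54752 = -0.01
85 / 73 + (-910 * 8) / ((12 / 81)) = -3587135 / 73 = -49138.84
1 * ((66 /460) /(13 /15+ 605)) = 99 /418048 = 0.00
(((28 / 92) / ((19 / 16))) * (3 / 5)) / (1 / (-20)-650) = -1344 / 5681437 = -0.00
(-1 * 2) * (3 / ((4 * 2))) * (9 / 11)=-27 / 44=-0.61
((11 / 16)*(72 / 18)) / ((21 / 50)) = 6.55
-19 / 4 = -4.75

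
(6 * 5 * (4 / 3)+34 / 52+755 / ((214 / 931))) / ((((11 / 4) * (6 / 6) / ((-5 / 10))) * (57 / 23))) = -212769872 / 872157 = -243.96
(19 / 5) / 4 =19 / 20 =0.95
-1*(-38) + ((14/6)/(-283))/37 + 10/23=27768931/722499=38.43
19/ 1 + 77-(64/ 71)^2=479840/ 5041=95.19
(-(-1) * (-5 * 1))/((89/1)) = -5/89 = -0.06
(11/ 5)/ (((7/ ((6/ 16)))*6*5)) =11/ 2800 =0.00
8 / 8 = 1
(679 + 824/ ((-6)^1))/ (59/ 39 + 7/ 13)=4225/ 16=264.06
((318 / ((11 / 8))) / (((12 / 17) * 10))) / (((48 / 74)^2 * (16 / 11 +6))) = 10.45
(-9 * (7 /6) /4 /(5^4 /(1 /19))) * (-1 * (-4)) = -21 /23750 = -0.00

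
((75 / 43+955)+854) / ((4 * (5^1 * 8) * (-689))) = -38931 / 2370160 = -0.02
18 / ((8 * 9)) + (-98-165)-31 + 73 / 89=-104283 / 356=-292.93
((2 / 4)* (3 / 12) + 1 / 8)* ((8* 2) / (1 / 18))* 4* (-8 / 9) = -256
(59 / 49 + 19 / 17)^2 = 3740356 / 693889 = 5.39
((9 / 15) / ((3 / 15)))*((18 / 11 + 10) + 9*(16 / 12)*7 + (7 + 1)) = 3420 / 11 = 310.91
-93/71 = -1.31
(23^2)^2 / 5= 279841 / 5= 55968.20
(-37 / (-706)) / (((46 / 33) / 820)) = 30.83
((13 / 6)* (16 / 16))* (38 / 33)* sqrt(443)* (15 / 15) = 247* sqrt(443) / 99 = 52.51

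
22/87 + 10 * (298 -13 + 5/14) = 1737979/609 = 2853.82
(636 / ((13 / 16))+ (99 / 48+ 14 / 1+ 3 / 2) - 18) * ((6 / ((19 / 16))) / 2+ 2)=6997175 / 1976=3541.08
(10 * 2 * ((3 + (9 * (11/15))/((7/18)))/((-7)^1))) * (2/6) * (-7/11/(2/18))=8388/77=108.94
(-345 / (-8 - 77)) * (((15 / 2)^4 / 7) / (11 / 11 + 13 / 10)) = 759375 / 952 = 797.66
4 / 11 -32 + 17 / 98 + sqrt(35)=-33917 / 1078 + sqrt(35)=-25.55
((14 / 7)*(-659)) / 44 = -29.95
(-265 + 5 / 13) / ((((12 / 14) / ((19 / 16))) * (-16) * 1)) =28595 / 1248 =22.91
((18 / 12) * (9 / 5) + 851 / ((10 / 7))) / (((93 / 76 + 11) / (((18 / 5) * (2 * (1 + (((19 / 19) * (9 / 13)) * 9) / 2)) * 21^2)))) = 193139033472 / 301925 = 639692.09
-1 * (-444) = 444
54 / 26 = 2.08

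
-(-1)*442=442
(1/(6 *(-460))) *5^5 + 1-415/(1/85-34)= 6420301/531576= 12.08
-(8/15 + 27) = -413/15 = -27.53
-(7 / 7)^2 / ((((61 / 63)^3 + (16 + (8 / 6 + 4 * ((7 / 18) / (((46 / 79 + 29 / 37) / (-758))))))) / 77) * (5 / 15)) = 76879700667 / 281194947937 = 0.27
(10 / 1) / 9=10 / 9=1.11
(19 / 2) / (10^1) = 19 / 20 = 0.95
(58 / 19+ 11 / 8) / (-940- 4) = -673 / 143488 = -0.00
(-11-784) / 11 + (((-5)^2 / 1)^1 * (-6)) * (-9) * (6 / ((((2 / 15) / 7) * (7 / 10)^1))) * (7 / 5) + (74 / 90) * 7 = 420964574 / 495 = 850433.48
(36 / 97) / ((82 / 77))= 0.35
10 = 10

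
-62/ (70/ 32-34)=992/ 509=1.95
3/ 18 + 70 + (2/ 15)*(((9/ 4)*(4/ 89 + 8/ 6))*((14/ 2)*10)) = 52925/ 534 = 99.11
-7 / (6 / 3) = -7 / 2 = -3.50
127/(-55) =-127/55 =-2.31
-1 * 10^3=-1000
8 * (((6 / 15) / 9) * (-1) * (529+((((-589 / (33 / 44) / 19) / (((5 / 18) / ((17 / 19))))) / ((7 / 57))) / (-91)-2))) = -27463024 / 143325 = -191.61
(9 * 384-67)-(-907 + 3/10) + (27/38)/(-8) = 6529329/1520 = 4295.61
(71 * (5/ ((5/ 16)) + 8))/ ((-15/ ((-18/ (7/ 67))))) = 685008/ 35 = 19571.66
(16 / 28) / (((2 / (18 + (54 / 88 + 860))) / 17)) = 657203 / 154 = 4267.55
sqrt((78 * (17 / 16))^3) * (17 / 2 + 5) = 17901 * sqrt(1326) / 64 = 10185.19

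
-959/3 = -319.67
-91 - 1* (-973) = 882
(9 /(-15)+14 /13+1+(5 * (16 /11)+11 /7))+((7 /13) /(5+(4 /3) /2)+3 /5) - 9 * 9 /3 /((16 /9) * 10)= 25858629 /2722720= 9.50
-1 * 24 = -24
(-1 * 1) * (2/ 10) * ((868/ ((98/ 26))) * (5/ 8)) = -403/ 14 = -28.79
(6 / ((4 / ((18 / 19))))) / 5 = 27 / 95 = 0.28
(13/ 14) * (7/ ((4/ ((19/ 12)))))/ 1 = 247/ 96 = 2.57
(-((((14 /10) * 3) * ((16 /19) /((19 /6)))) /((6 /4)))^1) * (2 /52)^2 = -336 /305045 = -0.00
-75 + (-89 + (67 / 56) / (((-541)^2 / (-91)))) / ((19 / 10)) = -2710230415 / 22243756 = -121.84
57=57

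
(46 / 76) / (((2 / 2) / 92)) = 1058 / 19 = 55.68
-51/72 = -0.71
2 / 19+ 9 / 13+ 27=6866 / 247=27.80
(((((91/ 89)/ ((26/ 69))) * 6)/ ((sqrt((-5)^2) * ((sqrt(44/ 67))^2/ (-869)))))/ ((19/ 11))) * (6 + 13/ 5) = -3627700461/ 169100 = -21452.99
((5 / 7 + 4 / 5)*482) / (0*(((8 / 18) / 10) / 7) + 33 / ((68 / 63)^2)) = 118124704 / 4584195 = 25.77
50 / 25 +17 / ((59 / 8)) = 254 / 59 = 4.31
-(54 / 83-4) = 278 / 83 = 3.35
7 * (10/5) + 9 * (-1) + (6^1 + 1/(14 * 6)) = 925/84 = 11.01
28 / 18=14 / 9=1.56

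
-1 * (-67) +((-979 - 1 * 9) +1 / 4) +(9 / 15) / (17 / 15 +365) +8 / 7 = -17676657 / 19222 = -919.61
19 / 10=1.90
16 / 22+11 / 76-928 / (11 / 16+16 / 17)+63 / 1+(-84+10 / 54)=-5896949959 / 9999396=-589.73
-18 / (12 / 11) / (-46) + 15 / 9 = 559 / 276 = 2.03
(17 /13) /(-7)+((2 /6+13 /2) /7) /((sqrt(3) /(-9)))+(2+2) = 347 /91 - 41 * sqrt(3) /14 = -1.26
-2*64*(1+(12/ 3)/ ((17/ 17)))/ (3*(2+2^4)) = -320/ 27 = -11.85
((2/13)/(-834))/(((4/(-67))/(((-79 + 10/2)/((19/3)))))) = -2479/68666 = -0.04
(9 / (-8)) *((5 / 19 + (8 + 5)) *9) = -5103 / 38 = -134.29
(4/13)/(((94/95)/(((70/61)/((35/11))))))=4180/37271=0.11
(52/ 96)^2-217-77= -293.71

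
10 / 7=1.43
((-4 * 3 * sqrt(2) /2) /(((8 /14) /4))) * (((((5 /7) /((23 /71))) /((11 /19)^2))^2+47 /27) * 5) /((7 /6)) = -9225538972840 * sqrt(2) /1138528083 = -11459.43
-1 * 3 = -3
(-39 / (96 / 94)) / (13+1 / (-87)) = -53157 / 18080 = -2.94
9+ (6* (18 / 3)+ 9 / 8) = 369 / 8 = 46.12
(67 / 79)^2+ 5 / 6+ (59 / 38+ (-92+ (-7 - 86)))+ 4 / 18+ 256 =79323086 / 1067211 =74.33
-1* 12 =-12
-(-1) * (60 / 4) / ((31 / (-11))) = -165 / 31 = -5.32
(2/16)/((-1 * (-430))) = 1/3440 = 0.00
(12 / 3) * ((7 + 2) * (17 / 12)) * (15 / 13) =765 / 13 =58.85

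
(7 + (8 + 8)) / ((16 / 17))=391 / 16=24.44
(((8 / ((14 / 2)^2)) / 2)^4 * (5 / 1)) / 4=320 / 5764801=0.00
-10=-10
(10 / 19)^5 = 100000 / 2476099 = 0.04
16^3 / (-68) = -1024 / 17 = -60.24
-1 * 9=-9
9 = 9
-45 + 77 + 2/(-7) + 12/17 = 3858/119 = 32.42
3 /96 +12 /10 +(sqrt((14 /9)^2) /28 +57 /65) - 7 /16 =6463 /3744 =1.73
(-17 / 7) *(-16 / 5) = 7.77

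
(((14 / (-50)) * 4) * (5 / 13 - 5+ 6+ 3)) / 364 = -57 / 4225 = -0.01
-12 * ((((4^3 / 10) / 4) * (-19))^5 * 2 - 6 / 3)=1947283563768 / 3125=623130740.41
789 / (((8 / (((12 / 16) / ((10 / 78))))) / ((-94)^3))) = -9584212599 / 20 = -479210629.95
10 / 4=5 / 2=2.50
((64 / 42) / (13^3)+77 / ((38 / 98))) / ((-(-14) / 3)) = 174075509 / 4090814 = 42.55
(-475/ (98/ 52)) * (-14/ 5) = 4940/ 7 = 705.71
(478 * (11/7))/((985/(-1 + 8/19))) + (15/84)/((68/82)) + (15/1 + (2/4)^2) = 267674977/17816680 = 15.02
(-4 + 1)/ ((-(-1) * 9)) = -1/ 3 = -0.33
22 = 22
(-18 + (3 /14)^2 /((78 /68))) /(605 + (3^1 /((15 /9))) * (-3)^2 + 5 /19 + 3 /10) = -434739 /15050399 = -0.03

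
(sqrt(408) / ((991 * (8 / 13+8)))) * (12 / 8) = 39 * sqrt(102) / 110992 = 0.00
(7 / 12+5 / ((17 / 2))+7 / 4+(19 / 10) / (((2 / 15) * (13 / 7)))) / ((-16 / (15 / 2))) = -140485 / 28288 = -4.97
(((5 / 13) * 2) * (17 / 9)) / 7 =170 / 819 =0.21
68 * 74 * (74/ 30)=186184/ 15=12412.27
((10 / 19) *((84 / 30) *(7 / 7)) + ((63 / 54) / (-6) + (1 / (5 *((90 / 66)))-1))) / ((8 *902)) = 7283 / 123393600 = 0.00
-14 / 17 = -0.82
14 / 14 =1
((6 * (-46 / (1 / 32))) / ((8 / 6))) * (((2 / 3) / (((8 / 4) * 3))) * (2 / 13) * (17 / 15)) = -25024 / 195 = -128.33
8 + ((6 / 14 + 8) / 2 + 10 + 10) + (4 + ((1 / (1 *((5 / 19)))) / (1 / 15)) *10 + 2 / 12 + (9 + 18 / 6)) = 618.38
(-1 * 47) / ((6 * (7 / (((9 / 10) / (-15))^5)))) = 0.00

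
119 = 119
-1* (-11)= 11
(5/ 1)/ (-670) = -1/ 134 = -0.01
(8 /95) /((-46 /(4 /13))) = -16 /28405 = -0.00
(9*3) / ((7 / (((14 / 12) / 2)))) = 9 / 4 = 2.25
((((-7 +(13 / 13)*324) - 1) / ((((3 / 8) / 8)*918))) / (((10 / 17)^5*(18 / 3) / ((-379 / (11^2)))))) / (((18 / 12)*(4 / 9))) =-2500702261 / 30628125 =-81.65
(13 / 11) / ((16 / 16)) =13 / 11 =1.18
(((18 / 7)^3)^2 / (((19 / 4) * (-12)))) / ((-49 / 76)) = 45349632 / 5764801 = 7.87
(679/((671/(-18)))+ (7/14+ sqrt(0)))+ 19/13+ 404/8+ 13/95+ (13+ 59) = 88158639/828685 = 106.38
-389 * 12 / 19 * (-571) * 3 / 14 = 3998142 / 133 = 30061.22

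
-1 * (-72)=72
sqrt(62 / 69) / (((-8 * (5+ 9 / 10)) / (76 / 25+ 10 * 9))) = -1163 * sqrt(4278) / 40710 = -1.87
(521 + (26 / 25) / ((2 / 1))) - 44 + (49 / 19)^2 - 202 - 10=2456343 / 9025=272.17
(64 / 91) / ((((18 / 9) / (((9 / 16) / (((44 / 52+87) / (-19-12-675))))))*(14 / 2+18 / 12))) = -12708 / 67949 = -0.19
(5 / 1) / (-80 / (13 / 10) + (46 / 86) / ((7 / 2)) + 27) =-19565 / 134551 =-0.15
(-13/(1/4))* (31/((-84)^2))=-403/1764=-0.23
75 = 75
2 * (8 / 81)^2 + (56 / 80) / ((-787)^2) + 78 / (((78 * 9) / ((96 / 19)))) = 448523127653 / 772099201710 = 0.58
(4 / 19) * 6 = 24 / 19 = 1.26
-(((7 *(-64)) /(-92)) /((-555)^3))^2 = -12544 /15460145282705765625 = -0.00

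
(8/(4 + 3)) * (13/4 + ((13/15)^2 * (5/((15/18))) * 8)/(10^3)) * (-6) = -492908/21875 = -22.53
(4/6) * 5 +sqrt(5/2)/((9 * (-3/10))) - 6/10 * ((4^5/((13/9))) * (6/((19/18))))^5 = -8791715325917400188437655048962/13790373390105 - 5 * sqrt(10)/27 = -637525546061407987.31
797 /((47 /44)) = 35068 /47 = 746.13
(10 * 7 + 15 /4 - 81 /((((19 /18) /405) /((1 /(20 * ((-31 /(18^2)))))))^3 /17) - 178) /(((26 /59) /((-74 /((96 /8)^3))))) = -6601673431930899305743 /6120285919488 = -1078654415.62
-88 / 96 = -11 / 12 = -0.92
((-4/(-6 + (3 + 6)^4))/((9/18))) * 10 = -16/1311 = -0.01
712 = 712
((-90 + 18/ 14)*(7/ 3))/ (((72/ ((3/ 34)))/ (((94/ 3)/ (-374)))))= 1081/ 50864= 0.02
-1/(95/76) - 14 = -14.80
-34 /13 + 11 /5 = -27 /65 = -0.42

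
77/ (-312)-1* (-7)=6.75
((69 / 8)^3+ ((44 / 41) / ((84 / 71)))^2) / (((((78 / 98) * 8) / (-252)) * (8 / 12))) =-1706900442947 / 44754944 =-38138.81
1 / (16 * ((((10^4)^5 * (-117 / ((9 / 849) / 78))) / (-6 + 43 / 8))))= 1 / 2203868160000000000000000000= 0.00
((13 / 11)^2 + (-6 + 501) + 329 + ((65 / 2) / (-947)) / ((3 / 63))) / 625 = 1.32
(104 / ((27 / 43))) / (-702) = -172 / 729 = -0.24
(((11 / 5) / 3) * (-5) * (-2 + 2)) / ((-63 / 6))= 0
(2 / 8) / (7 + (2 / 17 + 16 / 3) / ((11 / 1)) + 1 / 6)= 561 / 17194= 0.03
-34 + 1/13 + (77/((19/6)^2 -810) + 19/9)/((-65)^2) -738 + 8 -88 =-932925083392/1095081975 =-851.92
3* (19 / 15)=19 / 5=3.80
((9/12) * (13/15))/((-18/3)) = -13/120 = -0.11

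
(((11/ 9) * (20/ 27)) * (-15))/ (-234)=0.06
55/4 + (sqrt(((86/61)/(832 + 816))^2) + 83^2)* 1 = 346959869/50264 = 6902.75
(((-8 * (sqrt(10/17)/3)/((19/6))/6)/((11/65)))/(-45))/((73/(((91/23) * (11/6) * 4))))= 18928 * sqrt(170)/43927677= 0.01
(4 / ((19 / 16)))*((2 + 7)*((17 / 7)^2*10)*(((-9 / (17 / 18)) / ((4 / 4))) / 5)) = -3172608 / 931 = -3407.74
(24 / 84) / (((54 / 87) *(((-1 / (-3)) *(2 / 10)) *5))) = 29 / 21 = 1.38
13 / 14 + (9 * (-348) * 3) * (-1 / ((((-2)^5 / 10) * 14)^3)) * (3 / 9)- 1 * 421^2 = -498019176019 / 2809856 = -177240.11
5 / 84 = 0.06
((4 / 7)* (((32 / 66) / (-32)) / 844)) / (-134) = 1 / 13062588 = 0.00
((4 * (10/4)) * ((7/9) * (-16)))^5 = -1762341683200000/59049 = -29845411153.45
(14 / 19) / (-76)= -7 / 722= -0.01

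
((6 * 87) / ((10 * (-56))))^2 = 68121 / 78400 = 0.87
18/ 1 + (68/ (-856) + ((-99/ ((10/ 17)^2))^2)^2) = 71699467172460791387/ 10700000000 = 6700884782.47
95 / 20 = 19 / 4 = 4.75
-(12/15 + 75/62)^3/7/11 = -34543481/327701000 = -0.11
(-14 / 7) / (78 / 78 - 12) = 0.18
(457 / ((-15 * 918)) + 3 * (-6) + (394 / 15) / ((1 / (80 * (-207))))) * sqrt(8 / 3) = -5989867837 * sqrt(6) / 20655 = -710342.28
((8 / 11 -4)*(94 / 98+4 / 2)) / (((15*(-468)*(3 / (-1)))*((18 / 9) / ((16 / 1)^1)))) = -232 / 63063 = -0.00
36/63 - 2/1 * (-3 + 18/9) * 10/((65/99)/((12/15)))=11348/455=24.94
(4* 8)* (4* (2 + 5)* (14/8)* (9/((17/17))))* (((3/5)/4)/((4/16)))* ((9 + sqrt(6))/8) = 5292* sqrt(6)/5 + 47628/5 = 12118.14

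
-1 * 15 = -15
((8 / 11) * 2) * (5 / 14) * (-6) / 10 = -24 / 77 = -0.31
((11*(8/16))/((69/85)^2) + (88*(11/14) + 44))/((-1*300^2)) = -8097749/5998860000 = -0.00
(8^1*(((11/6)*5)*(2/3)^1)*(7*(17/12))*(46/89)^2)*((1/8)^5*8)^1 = 3462305/109499904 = 0.03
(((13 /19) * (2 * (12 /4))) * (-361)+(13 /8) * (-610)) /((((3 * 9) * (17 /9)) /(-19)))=187967 /204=921.41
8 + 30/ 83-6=196/ 83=2.36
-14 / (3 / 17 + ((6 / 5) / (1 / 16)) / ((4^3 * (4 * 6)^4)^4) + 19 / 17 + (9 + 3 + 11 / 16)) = -359979236626384921563569848320 / 359506574813587672454373984551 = -1.00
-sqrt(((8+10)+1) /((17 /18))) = -3*sqrt(646) /17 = -4.49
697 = 697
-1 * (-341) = 341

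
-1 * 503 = -503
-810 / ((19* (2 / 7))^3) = -138915 / 27436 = -5.06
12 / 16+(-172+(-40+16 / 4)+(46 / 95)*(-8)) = -80227 / 380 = -211.12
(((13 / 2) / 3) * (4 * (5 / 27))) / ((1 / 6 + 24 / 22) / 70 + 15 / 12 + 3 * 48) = 7700 / 696951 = 0.01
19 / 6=3.17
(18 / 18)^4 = 1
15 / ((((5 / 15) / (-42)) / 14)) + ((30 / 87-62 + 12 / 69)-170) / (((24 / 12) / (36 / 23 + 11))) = -428233371 / 15341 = -27914.31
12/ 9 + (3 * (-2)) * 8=-46.67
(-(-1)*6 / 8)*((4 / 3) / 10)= 1 / 10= 0.10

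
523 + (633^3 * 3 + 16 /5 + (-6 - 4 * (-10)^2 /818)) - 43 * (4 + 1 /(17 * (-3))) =79358979077699 /104295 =760908759.55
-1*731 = -731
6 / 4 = 3 / 2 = 1.50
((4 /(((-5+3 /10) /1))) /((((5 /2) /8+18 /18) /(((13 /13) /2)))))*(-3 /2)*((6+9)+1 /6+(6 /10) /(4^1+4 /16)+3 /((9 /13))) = 7632 /799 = 9.55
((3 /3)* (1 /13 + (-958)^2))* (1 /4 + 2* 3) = 298273325 /52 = 5736025.48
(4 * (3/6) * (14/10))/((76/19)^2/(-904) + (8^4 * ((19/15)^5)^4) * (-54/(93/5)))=-36239386790348052978515625/17398444263951473063365313758523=-0.00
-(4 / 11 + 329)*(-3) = 988.09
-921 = -921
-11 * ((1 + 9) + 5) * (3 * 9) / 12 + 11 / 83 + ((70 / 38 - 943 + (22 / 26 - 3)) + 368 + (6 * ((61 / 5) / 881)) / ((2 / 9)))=-341741310717 / 361227620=-946.06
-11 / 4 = -2.75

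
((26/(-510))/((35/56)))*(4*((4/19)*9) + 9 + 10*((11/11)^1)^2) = -10504/4845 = -2.17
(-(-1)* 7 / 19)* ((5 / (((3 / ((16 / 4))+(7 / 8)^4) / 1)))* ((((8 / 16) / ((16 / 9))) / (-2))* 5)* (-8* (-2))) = -1612800 / 103987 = -15.51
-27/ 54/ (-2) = 1/ 4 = 0.25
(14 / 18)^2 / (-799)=-49 / 64719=-0.00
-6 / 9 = -2 / 3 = -0.67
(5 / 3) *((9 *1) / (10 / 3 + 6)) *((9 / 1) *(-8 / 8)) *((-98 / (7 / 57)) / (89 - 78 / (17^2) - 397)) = -1334313 / 35636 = -37.44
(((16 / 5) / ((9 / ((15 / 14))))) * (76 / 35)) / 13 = 608 / 9555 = 0.06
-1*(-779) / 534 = 779 / 534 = 1.46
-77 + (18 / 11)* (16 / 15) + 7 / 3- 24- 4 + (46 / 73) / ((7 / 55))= -8091722 / 84315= -95.97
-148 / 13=-11.38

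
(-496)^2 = 246016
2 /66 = 1 /33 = 0.03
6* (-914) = -5484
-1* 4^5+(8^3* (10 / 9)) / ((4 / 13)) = 7424 / 9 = 824.89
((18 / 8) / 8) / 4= 9 / 128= 0.07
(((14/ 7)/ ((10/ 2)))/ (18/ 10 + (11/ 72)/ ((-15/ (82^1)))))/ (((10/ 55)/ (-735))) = -873180/ 521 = -1675.97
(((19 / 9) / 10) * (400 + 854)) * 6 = 7942 / 5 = 1588.40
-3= -3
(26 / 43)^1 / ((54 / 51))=221 / 387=0.57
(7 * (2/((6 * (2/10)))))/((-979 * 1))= -35/2937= -0.01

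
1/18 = 0.06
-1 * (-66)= 66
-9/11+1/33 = -26/33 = -0.79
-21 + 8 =-13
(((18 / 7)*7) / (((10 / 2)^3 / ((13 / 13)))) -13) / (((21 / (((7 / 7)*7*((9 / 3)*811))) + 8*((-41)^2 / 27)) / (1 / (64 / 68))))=-598204143 / 21812710000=-0.03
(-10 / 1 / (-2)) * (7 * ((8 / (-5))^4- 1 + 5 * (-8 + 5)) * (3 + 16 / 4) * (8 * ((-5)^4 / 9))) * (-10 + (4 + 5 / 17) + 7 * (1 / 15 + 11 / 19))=1525662.38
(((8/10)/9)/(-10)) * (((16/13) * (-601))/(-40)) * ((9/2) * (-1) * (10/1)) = 2404/325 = 7.40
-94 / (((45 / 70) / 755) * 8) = -248395 / 18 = -13799.72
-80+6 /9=-238 /3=-79.33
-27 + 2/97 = -26.98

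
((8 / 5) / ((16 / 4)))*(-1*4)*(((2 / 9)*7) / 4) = -28 / 45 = -0.62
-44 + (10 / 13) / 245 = -28026 / 637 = -44.00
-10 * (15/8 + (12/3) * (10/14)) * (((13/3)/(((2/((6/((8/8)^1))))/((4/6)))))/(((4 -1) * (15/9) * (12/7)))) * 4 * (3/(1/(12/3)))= -6890/3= -2296.67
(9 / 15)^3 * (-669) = -18063 / 125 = -144.50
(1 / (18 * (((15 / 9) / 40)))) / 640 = 1 / 480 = 0.00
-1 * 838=-838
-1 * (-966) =966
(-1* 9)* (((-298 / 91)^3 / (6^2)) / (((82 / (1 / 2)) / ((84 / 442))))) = 9923847 / 975443833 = 0.01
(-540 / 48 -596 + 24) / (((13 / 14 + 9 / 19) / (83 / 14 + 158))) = -101730465 / 1492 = -68183.96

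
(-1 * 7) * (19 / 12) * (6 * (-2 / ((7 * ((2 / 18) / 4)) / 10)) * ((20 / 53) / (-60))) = -2280 / 53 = -43.02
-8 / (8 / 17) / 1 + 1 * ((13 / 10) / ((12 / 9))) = -641 / 40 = -16.02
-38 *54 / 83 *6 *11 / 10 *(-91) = 6162156 / 415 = 14848.57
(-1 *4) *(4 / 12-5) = 56 / 3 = 18.67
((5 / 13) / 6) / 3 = 5 / 234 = 0.02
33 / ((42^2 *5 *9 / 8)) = 22 / 6615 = 0.00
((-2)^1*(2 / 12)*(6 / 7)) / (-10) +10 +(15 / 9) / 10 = 2141 / 210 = 10.20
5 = 5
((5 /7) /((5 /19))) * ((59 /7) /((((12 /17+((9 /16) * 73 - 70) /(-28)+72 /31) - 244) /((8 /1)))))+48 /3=6042149776 /396538905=15.24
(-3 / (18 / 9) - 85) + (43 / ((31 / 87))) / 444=-395615 / 4588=-86.23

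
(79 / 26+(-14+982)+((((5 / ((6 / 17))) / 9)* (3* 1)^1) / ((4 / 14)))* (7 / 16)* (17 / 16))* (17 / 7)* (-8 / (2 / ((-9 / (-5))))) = -17113.64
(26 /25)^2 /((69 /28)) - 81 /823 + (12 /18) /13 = 180761297 /461394375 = 0.39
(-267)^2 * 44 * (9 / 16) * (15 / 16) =105864165 / 64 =1654127.58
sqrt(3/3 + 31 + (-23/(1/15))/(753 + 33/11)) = sqrt(55643)/42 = 5.62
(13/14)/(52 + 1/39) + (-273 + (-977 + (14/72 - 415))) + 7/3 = -850026221/511308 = -1662.45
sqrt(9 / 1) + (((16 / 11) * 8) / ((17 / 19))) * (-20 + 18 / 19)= -45775 / 187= -244.79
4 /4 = 1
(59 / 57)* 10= 590 / 57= 10.35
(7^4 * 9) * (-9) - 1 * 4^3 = -194545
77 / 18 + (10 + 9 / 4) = 595 / 36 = 16.53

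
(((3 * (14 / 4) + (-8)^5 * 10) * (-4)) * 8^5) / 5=42948296704 / 5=8589659340.80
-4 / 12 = -1 / 3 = -0.33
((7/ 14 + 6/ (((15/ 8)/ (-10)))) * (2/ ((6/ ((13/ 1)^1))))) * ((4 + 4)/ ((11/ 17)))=-18564/ 11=-1687.64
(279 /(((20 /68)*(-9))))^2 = 277729 /25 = 11109.16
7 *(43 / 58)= 301 / 58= 5.19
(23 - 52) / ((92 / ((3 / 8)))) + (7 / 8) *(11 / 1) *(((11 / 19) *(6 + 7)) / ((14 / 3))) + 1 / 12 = 649759 / 41952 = 15.49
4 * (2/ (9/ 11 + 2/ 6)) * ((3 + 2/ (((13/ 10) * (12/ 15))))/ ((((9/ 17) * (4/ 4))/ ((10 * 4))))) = 1914880/ 741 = 2584.18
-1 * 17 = -17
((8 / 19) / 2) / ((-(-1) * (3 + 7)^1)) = 2 / 95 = 0.02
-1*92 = -92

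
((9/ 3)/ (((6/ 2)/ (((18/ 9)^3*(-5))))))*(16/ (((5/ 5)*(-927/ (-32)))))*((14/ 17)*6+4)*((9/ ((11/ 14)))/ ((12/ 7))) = -1319.90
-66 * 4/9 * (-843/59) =24728/59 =419.12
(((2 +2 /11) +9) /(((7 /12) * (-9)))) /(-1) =164 /77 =2.13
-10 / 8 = -5 / 4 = -1.25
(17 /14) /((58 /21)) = 0.44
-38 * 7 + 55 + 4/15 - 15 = -3386/15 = -225.73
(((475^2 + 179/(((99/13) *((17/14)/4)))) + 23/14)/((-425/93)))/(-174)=164859219137/580803300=283.85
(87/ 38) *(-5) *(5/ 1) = -57.24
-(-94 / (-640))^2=-2209 / 102400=-0.02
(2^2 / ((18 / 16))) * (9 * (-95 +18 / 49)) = -148384 / 49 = -3028.24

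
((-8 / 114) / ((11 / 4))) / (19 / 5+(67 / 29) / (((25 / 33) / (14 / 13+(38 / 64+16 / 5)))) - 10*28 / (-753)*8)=-6056128000 / 5133006742457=-0.00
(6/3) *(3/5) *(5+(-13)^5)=-2227728/5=-445545.60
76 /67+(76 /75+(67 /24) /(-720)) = 2.14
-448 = -448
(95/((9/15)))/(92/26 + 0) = 6175/138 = 44.75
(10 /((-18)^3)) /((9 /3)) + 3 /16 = 6541 /34992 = 0.19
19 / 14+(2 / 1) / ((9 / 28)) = 955 / 126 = 7.58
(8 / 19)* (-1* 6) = -48 / 19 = -2.53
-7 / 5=-1.40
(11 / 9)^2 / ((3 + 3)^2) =121 / 2916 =0.04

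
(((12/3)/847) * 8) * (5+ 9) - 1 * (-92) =11196/121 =92.53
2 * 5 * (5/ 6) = 8.33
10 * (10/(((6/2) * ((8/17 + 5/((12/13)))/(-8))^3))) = -144890265600/1732323601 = -83.64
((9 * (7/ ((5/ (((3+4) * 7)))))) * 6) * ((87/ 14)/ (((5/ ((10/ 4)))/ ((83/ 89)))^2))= 792930789/ 158420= 5005.24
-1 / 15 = -0.07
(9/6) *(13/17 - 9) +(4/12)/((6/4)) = -1856/153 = -12.13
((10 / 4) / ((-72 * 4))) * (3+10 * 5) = -265 / 576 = -0.46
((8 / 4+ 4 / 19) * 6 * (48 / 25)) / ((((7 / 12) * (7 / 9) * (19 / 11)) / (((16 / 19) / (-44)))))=-746496 / 1200325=-0.62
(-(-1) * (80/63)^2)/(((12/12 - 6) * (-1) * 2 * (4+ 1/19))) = 12160/305613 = 0.04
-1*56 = -56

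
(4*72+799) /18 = 1087 /18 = 60.39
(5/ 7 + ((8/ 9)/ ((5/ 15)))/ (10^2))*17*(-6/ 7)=-13226/ 1225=-10.80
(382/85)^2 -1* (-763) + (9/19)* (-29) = 105627656/137275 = 769.46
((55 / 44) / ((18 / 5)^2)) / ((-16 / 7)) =-875 / 20736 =-0.04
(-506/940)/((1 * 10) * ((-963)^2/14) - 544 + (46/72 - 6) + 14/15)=-31878/39195230807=-0.00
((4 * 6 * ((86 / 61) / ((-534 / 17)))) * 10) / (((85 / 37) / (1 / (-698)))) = 12728 / 1894721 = 0.01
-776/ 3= -258.67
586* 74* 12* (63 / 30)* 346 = 1890496944 / 5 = 378099388.80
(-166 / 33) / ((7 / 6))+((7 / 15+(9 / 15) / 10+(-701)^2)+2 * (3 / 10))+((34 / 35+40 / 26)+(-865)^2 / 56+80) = 43315399463 / 85800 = 504841.49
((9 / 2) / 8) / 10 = 9 / 160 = 0.06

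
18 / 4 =9 / 2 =4.50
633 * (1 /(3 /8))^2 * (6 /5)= 27008 /5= 5401.60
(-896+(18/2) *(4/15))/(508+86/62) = -138508/78955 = -1.75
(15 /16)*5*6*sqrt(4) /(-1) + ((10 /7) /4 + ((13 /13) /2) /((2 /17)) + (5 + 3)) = -611 /14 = -43.64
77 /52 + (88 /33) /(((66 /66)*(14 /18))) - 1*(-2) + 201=75679 /364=207.91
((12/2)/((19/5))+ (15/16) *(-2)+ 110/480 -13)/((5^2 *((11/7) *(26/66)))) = -83419/98800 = -0.84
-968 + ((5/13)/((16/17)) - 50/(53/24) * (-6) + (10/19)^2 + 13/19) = -3306229519/3979664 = -830.78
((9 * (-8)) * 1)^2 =5184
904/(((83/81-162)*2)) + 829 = 10772719/13039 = 826.19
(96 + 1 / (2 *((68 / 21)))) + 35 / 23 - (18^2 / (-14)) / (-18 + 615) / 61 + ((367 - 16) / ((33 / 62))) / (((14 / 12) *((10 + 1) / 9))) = 18015175362647 / 32161260824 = 560.15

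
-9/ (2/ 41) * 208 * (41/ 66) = -262236/ 11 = -23839.64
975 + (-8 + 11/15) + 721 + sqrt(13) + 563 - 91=2164.34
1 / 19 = 0.05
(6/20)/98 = 3/980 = 0.00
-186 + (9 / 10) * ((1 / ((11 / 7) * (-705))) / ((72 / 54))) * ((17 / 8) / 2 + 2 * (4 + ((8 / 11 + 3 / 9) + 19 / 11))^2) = -7449059083 / 40036480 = -186.06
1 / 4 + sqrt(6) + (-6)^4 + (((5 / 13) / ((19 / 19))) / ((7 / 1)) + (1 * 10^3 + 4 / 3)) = sqrt(6) + 2509021 / 1092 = 2300.09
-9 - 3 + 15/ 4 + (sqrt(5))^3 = -33/ 4 + 5 * sqrt(5) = 2.93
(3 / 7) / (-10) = -3 / 70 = -0.04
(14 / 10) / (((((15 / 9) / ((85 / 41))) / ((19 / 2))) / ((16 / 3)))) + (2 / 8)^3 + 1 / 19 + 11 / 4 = 22697543 / 249280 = 91.05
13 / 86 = 0.15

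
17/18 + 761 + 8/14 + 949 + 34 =1745.52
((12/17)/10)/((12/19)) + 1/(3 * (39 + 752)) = 45257/403410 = 0.11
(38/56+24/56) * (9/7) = 279/196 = 1.42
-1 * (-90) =90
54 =54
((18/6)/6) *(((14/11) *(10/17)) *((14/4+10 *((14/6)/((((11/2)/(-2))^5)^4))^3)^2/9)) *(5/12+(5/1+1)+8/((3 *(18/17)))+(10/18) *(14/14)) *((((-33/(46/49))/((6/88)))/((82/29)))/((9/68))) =-4117636057264158241777351919005256571195937579072911943203288754766138721721752668151806697771749360691580580082432295148724237550018375/618107021213006071233992891795596389634451730904053369432409608893101048298895724037731443234431788133868407233768331981319950463678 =-6661.69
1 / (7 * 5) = 1 / 35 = 0.03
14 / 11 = 1.27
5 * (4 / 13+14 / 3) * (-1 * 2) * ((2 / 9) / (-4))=970 / 351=2.76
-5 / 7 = -0.71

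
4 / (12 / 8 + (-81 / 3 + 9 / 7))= -56 / 339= -0.17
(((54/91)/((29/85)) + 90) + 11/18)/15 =4386829/712530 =6.16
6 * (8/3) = 16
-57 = -57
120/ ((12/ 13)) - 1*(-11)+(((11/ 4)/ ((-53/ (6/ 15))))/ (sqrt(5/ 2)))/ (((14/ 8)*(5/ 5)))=141 - 22*sqrt(10)/ 9275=140.99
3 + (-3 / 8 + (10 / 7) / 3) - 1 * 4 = -151 / 168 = -0.90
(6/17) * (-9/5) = -54/85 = -0.64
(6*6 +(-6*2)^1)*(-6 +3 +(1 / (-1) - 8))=-288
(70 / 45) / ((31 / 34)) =476 / 279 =1.71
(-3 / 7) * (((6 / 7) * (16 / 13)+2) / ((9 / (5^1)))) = -1390 / 1911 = -0.73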